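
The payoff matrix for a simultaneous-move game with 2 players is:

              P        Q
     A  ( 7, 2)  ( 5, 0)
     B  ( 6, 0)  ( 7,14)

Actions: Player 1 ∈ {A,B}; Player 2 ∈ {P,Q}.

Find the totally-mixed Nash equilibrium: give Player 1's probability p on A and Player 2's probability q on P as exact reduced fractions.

P1 indiff ⇒ q·7+(1-q)·5 = q·6+(1-q)·7 ⇒ q(1) = (1-q)(2) ⇒ q = 2/3
P2 indiff ⇒ p·2+(1-p)·0 = p·0+(1-p)·14 ⇒ p(2) = (1-p)(14) ⇒ p = 7/8

(p,q) = (7/8, 2/3)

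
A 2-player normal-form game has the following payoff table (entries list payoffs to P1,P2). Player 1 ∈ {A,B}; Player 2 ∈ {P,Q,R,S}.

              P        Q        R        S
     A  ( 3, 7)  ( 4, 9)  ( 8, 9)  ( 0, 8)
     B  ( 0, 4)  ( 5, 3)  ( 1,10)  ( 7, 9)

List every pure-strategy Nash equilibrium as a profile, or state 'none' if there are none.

(A,P): not NE [P2→R gives 9>7]
(A,Q): not NE [P1→B gives 5>4]
(A,R): NE
(A,S): not NE [P1→B gives 7>0; P2→R gives 9>8]
(B,P): not NE [P1→A gives 3>0; P2→R gives 10>4]
(B,Q): not NE [P2→R gives 10>3]
(B,R): not NE [P1→A gives 8>1]
(B,S): not NE [P2→R gives 10>9]

Nash profiles: (A,R)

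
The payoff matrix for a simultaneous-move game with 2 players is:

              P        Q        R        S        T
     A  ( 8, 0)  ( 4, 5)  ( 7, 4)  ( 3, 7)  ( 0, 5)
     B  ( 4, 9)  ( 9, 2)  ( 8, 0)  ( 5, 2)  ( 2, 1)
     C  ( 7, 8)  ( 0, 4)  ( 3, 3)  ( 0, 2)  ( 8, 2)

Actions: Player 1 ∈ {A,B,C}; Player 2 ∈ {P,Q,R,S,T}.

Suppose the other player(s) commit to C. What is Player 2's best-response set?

u_2(P vs C) = 8
u_2(Q vs C) = 4
u_2(R vs C) = 3
u_2(S vs C) = 2
u_2(T vs C) = 2
max payoff 8 at {P}

BR_2 = {P}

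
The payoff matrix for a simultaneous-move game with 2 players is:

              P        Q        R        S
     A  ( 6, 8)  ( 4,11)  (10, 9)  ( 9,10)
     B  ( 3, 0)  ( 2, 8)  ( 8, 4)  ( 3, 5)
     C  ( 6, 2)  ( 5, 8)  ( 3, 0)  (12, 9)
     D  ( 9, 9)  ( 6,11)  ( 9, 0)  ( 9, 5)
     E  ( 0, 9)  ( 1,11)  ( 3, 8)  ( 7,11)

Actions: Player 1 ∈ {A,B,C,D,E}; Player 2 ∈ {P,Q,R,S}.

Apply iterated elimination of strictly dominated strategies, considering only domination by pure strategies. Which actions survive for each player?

P1 drop B (A beats it: P:6>3 Q:4>2 R:10>8 S:9>3)
P1 drop E (A beats it: P:6>0 Q:4>1 R:10>3 S:9>7)
P2 drop P (Q beats it: A:11>8 C:8>2 D:11>9)
P2 drop R (Q beats it: A:11>9 C:8>0 D:11>0)
P1 drop A (C beats it: Q:5>4 S:12>9)
P1→{C,D} P2→{Q,S}

IESDS → P1:{C,D} P2:{Q,S}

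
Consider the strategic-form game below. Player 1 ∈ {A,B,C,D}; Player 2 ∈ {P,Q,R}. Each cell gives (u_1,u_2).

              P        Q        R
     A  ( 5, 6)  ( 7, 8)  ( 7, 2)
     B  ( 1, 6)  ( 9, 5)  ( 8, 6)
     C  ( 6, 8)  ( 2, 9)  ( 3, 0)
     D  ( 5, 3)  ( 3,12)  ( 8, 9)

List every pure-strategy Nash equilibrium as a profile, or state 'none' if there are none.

(A,P): not NE [P1→C gives 6>5; P2→Q gives 8>6]
(A,Q): not NE [P1→B gives 9>7]
(A,R): not NE [P1→D gives 8>7; P2→Q gives 8>2]
(B,P): not NE [P1→C gives 6>1]
(B,Q): not NE [P2→R gives 6>5]
(B,R): NE
(C,P): not NE [P2→Q gives 9>8]
(C,Q): not NE [P1→B gives 9>2]
(C,R): not NE [P1→D gives 8>3; P2→Q gives 9>0]
(D,P): not NE [P1→C gives 6>5; P2→Q gives 12>3]
(D,Q): not NE [P1→B gives 9>3]
(D,R): not NE [P2→Q gives 12>9]

NE set: (B,R)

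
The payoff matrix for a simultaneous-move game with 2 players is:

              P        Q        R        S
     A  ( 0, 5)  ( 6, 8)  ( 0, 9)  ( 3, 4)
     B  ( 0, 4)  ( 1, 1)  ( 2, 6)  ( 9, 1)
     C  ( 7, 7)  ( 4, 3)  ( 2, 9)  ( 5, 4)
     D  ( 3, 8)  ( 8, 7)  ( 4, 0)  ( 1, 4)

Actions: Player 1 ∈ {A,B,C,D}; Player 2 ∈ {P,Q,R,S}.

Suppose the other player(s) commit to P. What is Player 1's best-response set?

argmax u_1 = {C}

u_1(A vs P) = 0
u_1(B vs P) = 0
u_1(C vs P) = 7
u_1(D vs P) = 3
max payoff 7 at {C}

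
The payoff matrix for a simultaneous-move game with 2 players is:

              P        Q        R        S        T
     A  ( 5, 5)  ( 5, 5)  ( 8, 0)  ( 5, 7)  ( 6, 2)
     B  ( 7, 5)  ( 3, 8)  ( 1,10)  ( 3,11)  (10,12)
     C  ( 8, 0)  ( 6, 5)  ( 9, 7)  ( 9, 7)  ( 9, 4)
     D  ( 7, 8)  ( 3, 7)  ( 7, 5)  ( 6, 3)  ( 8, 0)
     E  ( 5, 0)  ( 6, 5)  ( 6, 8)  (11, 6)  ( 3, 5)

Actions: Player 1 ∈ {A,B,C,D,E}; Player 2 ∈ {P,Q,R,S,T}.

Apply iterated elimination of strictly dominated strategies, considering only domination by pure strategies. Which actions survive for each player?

Survivors P1:{B,C,E} P2:{R,S,T}

P1 drop A (C beats it: P:8>5 Q:6>5 R:9>8 S:9>5 T:9>6)
P1 drop D (C beats it: P:8>7 Q:6>3 R:9>7 S:9>6 T:9>8)
P2 drop P (Q beats it: B:8>5 C:5>0 E:5>0)
P2 drop Q (R beats it: B:10>8 C:7>5 E:8>5)
P1→{B,C,E} P2→{R,S,T}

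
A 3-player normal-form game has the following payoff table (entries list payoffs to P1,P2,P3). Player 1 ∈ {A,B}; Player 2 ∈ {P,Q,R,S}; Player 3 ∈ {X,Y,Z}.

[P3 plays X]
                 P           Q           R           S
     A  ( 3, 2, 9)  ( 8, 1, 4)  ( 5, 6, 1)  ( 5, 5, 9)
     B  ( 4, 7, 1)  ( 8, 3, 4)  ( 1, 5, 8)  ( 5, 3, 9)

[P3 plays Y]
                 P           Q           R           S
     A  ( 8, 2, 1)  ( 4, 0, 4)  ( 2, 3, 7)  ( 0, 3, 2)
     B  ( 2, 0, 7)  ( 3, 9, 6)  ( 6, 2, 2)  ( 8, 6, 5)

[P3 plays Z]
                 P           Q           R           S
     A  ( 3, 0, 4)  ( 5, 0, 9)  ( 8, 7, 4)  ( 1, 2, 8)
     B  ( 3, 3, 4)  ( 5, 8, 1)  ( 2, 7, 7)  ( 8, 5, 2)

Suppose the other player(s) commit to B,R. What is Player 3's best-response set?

u_3(X vs B,R) = 8
u_3(Y vs B,R) = 2
u_3(Z vs B,R) = 7
max payoff 8 at {X}

BR_3 = {X}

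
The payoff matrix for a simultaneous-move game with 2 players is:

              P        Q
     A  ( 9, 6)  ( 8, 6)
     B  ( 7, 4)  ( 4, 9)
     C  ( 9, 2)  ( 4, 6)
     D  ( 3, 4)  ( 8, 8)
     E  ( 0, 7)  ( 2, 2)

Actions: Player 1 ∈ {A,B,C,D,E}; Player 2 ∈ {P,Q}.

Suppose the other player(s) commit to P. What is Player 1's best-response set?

argmax u_1 = {A,C}

u_1(A vs P) = 9
u_1(B vs P) = 7
u_1(C vs P) = 9
u_1(D vs P) = 3
u_1(E vs P) = 0
max payoff 9 at {A,C}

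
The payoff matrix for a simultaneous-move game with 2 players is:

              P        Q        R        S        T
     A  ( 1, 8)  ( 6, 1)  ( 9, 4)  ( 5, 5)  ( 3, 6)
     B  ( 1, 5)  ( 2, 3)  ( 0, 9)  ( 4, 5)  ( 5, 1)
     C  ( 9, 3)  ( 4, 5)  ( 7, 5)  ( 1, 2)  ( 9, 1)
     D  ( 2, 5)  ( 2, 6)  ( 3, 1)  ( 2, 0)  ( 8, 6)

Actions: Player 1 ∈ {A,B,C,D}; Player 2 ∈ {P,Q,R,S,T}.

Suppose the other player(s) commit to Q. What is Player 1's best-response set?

BR_1 = {A}

u_1(A vs Q) = 6
u_1(B vs Q) = 2
u_1(C vs Q) = 4
u_1(D vs Q) = 2
max payoff 6 at {A}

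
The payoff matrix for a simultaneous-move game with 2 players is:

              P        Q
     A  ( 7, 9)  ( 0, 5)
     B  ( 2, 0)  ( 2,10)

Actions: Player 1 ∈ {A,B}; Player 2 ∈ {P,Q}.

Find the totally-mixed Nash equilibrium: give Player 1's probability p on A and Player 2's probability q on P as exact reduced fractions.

P1 mixes 5/7 on A; P2 mixes 2/7 on P

P1 indiff ⇒ q·7+(1-q)·0 = q·2+(1-q)·2 ⇒ q(5) = (1-q)(2) ⇒ q = 2/7
P2 indiff ⇒ p·9+(1-p)·0 = p·5+(1-p)·10 ⇒ p(4) = (1-p)(10) ⇒ p = 5/7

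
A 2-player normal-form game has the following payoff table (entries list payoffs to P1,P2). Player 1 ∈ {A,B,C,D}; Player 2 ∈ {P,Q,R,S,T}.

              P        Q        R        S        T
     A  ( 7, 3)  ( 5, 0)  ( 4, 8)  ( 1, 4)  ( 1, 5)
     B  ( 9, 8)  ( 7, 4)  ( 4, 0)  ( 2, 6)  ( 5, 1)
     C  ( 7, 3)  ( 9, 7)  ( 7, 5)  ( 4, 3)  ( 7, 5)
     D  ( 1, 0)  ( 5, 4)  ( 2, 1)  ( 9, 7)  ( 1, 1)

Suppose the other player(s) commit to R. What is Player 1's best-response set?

P1 best: {C}

u_1(A vs R) = 4
u_1(B vs R) = 4
u_1(C vs R) = 7
u_1(D vs R) = 2
max payoff 7 at {C}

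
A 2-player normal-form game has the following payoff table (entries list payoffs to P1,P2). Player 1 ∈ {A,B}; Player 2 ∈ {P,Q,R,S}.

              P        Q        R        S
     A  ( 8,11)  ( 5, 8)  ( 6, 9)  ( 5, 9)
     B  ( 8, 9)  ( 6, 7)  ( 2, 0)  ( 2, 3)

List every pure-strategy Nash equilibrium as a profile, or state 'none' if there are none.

(A,P): NE
(A,Q): not NE [P1→B gives 6>5; P2→P gives 11>8]
(A,R): not NE [P2→P gives 11>9]
(A,S): not NE [P2→P gives 11>9]
(B,P): NE
(B,Q): not NE [P2→P gives 9>7]
(B,R): not NE [P1→A gives 6>2; P2→P gives 9>0]
(B,S): not NE [P1→A gives 5>2; P2→P gives 9>3]

PSNE = {(A,P), (B,P)}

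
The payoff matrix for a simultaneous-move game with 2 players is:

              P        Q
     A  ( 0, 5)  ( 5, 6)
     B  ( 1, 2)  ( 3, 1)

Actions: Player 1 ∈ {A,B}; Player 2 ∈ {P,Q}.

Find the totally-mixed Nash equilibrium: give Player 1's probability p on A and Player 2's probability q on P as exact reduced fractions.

(p,q) = (1/2, 2/3)

P1 indiff ⇒ q·0+(1-q)·5 = q·1+(1-q)·3 ⇒ q(-1) = (1-q)(-2) ⇒ q = 2/3
P2 indiff ⇒ p·5+(1-p)·2 = p·6+(1-p)·1 ⇒ p(-1) = (1-p)(-1) ⇒ p = 1/2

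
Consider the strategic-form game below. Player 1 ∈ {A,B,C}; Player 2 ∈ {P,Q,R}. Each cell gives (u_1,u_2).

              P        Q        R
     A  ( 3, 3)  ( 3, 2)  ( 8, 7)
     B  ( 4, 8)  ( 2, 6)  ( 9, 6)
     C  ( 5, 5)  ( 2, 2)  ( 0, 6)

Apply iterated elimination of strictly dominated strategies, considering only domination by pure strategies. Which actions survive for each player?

Remaining: P1:{B,C} P2:{P,R}

P2 drop Q (P beats it: A:3>2 B:8>6 C:5>2)
P1 drop A (B beats it: P:4>3 R:9>8)
P1→{B,C} P2→{P,R}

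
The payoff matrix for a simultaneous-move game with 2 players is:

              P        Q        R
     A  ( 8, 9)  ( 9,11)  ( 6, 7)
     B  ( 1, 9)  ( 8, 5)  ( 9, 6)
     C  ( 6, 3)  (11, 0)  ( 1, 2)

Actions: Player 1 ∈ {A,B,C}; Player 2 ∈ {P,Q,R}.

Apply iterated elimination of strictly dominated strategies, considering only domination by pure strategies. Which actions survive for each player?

IESDS → P1:{A,C} P2:{P,Q}

P2 drop R (P beats it: A:9>7 B:9>6 C:3>2)
P1 drop B (A beats it: P:8>1 Q:9>8)
P1→{A,C} P2→{P,Q}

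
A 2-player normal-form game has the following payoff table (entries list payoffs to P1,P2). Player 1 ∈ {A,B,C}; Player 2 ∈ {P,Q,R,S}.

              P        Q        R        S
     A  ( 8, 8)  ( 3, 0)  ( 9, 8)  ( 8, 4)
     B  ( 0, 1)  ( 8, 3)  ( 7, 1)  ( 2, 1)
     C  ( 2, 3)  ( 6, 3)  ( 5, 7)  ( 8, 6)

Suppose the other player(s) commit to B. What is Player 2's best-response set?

P2 best: {Q}

u_2(P vs B) = 1
u_2(Q vs B) = 3
u_2(R vs B) = 1
u_2(S vs B) = 1
max payoff 3 at {Q}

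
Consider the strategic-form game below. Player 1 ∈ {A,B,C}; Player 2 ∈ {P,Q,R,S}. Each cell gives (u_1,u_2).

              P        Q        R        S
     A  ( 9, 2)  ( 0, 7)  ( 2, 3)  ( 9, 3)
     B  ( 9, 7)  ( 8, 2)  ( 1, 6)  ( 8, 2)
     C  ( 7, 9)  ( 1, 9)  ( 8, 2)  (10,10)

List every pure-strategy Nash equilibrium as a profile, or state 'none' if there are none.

Nash profiles: (B,P), (C,S)

(A,P): not NE [P2→Q gives 7>2]
(A,Q): not NE [P1→B gives 8>0]
(A,R): not NE [P1→C gives 8>2; P2→Q gives 7>3]
(A,S): not NE [P1→C gives 10>9; P2→Q gives 7>3]
(B,P): NE
(B,Q): not NE [P2→P gives 7>2]
(B,R): not NE [P1→C gives 8>1; P2→P gives 7>6]
(B,S): not NE [P1→C gives 10>8; P2→P gives 7>2]
(C,P): not NE [P1→B gives 9>7; P2→S gives 10>9]
(C,Q): not NE [P1→B gives 8>1; P2→S gives 10>9]
(C,R): not NE [P2→S gives 10>2]
(C,S): NE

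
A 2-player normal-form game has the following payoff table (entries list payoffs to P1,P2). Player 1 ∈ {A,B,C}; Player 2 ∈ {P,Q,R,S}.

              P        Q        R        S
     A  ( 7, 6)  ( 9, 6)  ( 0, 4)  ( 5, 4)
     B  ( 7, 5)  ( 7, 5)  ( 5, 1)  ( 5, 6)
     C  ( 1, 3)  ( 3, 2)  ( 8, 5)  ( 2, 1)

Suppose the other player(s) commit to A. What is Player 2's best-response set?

BR_2 = {P,Q}

u_2(P vs A) = 6
u_2(Q vs A) = 6
u_2(R vs A) = 4
u_2(S vs A) = 4
max payoff 6 at {P,Q}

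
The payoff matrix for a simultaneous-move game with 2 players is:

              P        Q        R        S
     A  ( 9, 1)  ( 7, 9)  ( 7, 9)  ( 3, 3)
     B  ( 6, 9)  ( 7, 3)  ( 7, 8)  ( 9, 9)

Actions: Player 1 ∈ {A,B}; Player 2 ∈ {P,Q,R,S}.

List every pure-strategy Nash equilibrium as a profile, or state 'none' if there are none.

(A,P): not NE [P2→R gives 9>1]
(A,Q): NE
(A,R): NE
(A,S): not NE [P1→B gives 9>3; P2→R gives 9>3]
(B,P): not NE [P1→A gives 9>6]
(B,Q): not NE [P2→S gives 9>3]
(B,R): not NE [P2→S gives 9>8]
(B,S): NE

Nash profiles: (A,Q), (A,R), (B,S)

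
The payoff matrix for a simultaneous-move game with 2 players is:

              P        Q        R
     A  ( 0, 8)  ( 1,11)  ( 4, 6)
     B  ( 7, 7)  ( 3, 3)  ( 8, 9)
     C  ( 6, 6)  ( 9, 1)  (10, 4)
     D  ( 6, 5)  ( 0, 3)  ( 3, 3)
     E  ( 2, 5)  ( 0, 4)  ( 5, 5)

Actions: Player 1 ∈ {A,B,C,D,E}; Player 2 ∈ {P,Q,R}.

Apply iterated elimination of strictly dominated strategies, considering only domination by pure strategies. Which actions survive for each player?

P1 drop A (B beats it: P:7>0 Q:3>1 R:8>4)
P1 drop D (B beats it: P:7>6 Q:3>0 R:8>3)
P1 drop E (B beats it: P:7>2 Q:3>0 R:8>5)
P2 drop Q (P beats it: B:7>3 C:6>1)
P1→{B,C} P2→{P,R}

Remaining: P1:{B,C} P2:{P,R}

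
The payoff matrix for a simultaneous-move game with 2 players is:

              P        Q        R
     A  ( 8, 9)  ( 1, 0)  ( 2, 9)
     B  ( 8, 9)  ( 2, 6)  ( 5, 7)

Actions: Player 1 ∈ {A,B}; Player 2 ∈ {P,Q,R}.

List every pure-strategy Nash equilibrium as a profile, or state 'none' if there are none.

(A,P): NE
(A,Q): not NE [P1→B gives 2>1; P2→R gives 9>0]
(A,R): not NE [P1→B gives 5>2]
(B,P): NE
(B,Q): not NE [P2→P gives 9>6]
(B,R): not NE [P2→P gives 9>7]

PSNE = {(A,P), (B,P)}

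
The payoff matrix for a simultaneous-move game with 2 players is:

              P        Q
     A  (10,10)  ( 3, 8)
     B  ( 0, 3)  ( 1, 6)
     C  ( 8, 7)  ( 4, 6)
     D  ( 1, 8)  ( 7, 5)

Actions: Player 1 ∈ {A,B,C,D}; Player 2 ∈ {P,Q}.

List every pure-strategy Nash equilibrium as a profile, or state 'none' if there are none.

(A,P): NE
(A,Q): not NE [P1→D gives 7>3; P2→P gives 10>8]
(B,P): not NE [P1→A gives 10>0; P2→Q gives 6>3]
(B,Q): not NE [P1→D gives 7>1]
(C,P): not NE [P1→A gives 10>8]
(C,Q): not NE [P1→D gives 7>4; P2→P gives 7>6]
(D,P): not NE [P1→A gives 10>1]
(D,Q): not NE [P2→P gives 8>5]

NE set: (A,P)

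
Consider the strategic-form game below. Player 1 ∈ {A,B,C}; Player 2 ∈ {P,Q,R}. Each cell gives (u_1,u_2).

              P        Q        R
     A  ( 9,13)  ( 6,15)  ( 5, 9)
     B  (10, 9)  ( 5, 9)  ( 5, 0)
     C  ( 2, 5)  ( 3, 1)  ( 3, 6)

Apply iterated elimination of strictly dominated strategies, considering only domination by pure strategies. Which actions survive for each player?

IESDS → P1:{A,B} P2:{P,Q}

P1 drop C (A beats it: P:9>2 Q:6>3 R:5>3)
P2 drop R (P beats it: A:13>9 B:9>0)
P1→{A,B} P2→{P,Q}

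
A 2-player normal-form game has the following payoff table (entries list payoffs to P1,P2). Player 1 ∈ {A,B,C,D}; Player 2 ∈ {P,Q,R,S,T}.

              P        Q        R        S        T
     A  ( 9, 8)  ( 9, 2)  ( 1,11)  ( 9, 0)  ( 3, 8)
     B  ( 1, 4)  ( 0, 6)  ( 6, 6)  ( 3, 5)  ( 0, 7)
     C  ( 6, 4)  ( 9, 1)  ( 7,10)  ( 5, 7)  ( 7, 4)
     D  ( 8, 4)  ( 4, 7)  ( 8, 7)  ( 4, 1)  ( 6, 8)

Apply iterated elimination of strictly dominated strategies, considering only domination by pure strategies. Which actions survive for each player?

P1 drop B (C beats it: P:6>1 Q:9>0 R:7>6 S:5>3 T:7>0)
P2 drop P (R beats it: A:11>8 C:10>4 D:7>4)
P2 drop Q (T beats it: A:8>2 C:4>1 D:8>7)
P2 drop S (R beats it: A:11>0 C:10>7 D:7>1)
P1 drop A (C beats it: R:7>1 T:7>3)
P1→{C,D} P2→{R,T}

Remaining: P1:{C,D} P2:{R,T}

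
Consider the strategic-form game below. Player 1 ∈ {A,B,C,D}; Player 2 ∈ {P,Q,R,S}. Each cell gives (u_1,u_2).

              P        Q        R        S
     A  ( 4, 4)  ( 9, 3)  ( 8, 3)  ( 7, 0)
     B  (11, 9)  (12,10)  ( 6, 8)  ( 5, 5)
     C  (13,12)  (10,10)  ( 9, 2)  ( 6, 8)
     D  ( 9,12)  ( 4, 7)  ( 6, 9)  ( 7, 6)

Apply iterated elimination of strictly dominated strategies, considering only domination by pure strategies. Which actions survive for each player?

Survivors P1:{B,C} P2:{P,Q}

P2 drop R (P beats it: A:4>3 B:9>8 C:12>2 D:12>9)
P2 drop S (P beats it: A:4>0 B:9>5 C:12>8 D:12>6)
P1 drop A (B beats it: P:11>4 Q:12>9)
P1 drop D (B beats it: P:11>9 Q:12>4)
P1→{B,C} P2→{P,Q}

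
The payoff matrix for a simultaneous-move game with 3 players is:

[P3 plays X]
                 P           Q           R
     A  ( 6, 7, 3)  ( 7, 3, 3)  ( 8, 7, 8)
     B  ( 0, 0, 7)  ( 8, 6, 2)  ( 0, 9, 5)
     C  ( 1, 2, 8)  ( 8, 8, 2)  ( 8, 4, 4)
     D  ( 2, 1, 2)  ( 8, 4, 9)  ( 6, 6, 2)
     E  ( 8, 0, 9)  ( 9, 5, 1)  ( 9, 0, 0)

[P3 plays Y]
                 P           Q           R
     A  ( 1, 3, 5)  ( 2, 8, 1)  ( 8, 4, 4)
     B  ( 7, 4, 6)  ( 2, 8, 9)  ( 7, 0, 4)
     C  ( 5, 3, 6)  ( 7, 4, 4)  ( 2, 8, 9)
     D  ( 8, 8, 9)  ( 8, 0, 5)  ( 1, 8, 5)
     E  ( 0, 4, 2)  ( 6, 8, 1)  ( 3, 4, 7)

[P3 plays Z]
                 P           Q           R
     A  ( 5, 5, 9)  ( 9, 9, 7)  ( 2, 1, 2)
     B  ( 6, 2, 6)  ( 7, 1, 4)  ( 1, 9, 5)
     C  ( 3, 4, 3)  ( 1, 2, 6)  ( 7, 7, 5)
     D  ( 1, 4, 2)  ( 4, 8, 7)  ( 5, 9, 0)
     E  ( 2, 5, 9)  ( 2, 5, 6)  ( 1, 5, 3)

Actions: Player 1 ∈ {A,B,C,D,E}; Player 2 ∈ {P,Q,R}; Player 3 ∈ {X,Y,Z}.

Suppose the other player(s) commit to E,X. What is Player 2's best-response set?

u_2(P vs E,X) = 0
u_2(Q vs E,X) = 5
u_2(R vs E,X) = 0
max payoff 5 at {Q}

P2 best: {Q}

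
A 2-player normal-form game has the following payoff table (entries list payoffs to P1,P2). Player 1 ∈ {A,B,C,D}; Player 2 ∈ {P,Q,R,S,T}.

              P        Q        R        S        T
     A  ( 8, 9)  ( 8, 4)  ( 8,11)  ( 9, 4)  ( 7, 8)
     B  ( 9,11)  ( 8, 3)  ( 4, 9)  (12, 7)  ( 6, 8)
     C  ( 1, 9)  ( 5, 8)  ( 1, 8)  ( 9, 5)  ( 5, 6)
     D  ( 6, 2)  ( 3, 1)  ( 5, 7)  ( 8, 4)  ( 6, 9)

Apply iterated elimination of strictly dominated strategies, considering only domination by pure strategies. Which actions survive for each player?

Survivors P1:{A,B} P2:{P,R}

P1 drop C (B beats it: P:9>1 Q:8>5 R:4>1 S:12>9 T:6>5)
P1 drop D (A beats it: P:8>6 Q:8>3 R:8>5 S:9>8 T:7>6)
P2 drop Q (P beats it: A:9>4 B:11>3)
P2 drop S (P beats it: A:9>4 B:11>7)
P2 drop T (P beats it: A:9>8 B:11>8)
P1→{A,B} P2→{P,R}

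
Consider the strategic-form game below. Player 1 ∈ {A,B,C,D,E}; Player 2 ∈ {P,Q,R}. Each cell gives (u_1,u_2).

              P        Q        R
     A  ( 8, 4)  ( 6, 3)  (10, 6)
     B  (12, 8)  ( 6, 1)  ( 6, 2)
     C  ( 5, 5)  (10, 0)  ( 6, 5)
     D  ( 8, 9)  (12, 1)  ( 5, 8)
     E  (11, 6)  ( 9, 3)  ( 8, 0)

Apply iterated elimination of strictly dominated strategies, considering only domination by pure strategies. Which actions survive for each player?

Remaining: P1:{A,B,E} P2:{P,R}

P2 drop Q (P beats it: A:4>3 B:8>1 C:5>0 D:9>1 E:6>3)
P1 drop C (A beats it: P:8>5 R:10>6)
P1 drop D (B beats it: P:12>8 R:6>5)
P1→{A,B,E} P2→{P,R}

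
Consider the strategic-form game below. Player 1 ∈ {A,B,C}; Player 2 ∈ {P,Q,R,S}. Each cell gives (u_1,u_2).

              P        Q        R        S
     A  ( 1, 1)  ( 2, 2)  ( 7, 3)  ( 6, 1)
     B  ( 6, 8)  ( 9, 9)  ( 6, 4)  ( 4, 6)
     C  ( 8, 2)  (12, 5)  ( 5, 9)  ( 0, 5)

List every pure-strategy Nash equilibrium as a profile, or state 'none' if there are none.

(A,P): not NE [P1→C gives 8>1; P2→R gives 3>1]
(A,Q): not NE [P1→C gives 12>2; P2→R gives 3>2]
(A,R): NE
(A,S): not NE [P2→R gives 3>1]
(B,P): not NE [P1→C gives 8>6; P2→Q gives 9>8]
(B,Q): not NE [P1→C gives 12>9]
(B,R): not NE [P1→A gives 7>6; P2→Q gives 9>4]
(B,S): not NE [P1→A gives 6>4; P2→Q gives 9>6]
(C,P): not NE [P2→R gives 9>2]
(C,Q): not NE [P2→R gives 9>5]
(C,R): not NE [P1→A gives 7>5]
(C,S): not NE [P1→A gives 6>0; P2→R gives 9>5]

PSNE = {(A,R)}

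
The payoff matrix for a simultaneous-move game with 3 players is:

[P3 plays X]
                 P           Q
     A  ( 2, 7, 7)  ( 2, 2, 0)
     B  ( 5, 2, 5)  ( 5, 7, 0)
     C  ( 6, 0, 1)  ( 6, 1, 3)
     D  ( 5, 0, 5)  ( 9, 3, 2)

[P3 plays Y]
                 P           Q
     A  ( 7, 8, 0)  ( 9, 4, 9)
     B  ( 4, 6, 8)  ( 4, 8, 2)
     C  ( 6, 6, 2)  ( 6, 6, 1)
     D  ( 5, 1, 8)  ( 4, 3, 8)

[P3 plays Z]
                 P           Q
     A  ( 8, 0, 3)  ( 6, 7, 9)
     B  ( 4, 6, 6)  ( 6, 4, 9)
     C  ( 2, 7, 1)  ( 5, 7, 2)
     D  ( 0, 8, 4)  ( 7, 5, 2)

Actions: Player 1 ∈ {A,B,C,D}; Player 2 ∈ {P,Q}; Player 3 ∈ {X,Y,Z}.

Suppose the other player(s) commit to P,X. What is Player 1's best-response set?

BR_1 = {C}

u_1(A vs P,X) = 2
u_1(B vs P,X) = 5
u_1(C vs P,X) = 6
u_1(D vs P,X) = 5
max payoff 6 at {C}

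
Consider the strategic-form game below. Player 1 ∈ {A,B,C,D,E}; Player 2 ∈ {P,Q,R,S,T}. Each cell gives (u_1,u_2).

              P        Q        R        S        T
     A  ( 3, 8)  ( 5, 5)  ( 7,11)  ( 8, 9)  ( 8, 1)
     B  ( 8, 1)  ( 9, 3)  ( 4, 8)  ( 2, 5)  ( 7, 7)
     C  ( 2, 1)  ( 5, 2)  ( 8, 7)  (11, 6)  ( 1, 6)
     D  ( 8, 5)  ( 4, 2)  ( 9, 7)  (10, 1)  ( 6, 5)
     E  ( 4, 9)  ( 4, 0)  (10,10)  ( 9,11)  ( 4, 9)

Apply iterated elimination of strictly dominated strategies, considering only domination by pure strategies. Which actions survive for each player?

Survivors P1:{C,D,E} P2:{R,S}

P2 drop P (R beats it: A:11>8 B:8>1 C:7>1 D:7>5 E:10>9)
P2 drop Q (R beats it: A:11>5 B:8>3 C:7>2 D:7>2 E:10>0)
P1 drop B (A beats it: R:7>4 S:8>2 T:8>7)
P2 drop T (R beats it: A:11>1 C:7>6 D:7>5 E:10>9)
P1 drop A (C beats it: R:8>7 S:11>8)
P1→{C,D,E} P2→{R,S}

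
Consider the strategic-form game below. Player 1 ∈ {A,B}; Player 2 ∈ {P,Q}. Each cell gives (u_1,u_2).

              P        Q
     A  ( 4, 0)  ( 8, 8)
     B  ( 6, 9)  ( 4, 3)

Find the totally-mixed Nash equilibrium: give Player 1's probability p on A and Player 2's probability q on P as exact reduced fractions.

(p,q) = (3/7, 2/3)

P1 indiff ⇒ q·4+(1-q)·8 = q·6+(1-q)·4 ⇒ q(-2) = (1-q)(-4) ⇒ q = 2/3
P2 indiff ⇒ p·0+(1-p)·9 = p·8+(1-p)·3 ⇒ p(-8) = (1-p)(-6) ⇒ p = 3/7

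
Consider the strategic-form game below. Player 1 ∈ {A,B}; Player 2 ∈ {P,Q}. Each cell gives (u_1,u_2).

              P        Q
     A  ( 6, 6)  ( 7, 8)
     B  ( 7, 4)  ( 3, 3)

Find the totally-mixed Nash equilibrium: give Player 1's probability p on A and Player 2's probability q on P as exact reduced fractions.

P1 indiff ⇒ q·6+(1-q)·7 = q·7+(1-q)·3 ⇒ q(-1) = (1-q)(-4) ⇒ q = 4/5
P2 indiff ⇒ p·6+(1-p)·4 = p·8+(1-p)·3 ⇒ p(-2) = (1-p)(-1) ⇒ p = 1/3

P1 mixes 1/3 on A; P2 mixes 4/5 on P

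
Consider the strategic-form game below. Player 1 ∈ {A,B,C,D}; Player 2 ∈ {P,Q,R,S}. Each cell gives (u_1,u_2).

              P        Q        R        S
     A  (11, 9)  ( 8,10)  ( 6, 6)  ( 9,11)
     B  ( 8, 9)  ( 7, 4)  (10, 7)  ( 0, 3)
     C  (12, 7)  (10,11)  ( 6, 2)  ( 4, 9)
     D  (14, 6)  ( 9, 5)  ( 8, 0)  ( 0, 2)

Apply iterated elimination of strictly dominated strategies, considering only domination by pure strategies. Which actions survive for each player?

IESDS → P1:{A,C,D} P2:{P,Q,S}

P2 drop R (P beats it: A:9>6 B:9>7 C:7>2 D:6>0)
P1 drop B (A beats it: P:11>8 Q:8>7 S:9>0)
P1→{A,C,D} P2→{P,Q,S}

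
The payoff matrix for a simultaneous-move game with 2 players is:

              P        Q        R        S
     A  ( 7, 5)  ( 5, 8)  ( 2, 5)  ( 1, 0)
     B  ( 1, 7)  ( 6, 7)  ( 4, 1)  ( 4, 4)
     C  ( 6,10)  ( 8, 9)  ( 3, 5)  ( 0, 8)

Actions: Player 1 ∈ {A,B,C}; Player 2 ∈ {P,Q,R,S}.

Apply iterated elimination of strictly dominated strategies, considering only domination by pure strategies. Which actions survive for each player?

P2 drop R (Q beats it: A:8>5 B:7>1 C:9>5)
P2 drop S (P beats it: A:5>0 B:7>4 C:10>8)
P1 drop B (C beats it: P:6>1 Q:8>6)
P1→{A,C} P2→{P,Q}

IESDS → P1:{A,C} P2:{P,Q}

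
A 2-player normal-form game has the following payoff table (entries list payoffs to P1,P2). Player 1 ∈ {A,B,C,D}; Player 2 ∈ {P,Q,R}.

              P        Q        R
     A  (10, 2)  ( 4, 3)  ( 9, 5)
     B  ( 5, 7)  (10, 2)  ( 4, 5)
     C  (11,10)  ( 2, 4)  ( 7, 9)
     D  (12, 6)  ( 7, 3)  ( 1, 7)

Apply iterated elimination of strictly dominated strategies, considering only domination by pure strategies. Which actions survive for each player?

Survivors P1:{A,C,D} P2:{P,R}

P2 drop Q (R beats it: A:5>3 B:5>2 C:9>4 D:7>3)
P1 drop B (A beats it: P:10>5 R:9>4)
P1→{A,C,D} P2→{P,R}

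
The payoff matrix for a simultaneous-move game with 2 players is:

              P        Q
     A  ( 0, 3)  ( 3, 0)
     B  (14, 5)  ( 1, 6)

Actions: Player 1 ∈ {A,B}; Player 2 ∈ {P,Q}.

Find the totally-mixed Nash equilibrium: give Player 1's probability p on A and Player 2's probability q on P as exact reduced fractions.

P1 indiff ⇒ q·0+(1-q)·3 = q·14+(1-q)·1 ⇒ q(-14) = (1-q)(-2) ⇒ q = 1/8
P2 indiff ⇒ p·3+(1-p)·5 = p·0+(1-p)·6 ⇒ p(3) = (1-p)(1) ⇒ p = 1/4

(p,q) = (1/4, 1/8)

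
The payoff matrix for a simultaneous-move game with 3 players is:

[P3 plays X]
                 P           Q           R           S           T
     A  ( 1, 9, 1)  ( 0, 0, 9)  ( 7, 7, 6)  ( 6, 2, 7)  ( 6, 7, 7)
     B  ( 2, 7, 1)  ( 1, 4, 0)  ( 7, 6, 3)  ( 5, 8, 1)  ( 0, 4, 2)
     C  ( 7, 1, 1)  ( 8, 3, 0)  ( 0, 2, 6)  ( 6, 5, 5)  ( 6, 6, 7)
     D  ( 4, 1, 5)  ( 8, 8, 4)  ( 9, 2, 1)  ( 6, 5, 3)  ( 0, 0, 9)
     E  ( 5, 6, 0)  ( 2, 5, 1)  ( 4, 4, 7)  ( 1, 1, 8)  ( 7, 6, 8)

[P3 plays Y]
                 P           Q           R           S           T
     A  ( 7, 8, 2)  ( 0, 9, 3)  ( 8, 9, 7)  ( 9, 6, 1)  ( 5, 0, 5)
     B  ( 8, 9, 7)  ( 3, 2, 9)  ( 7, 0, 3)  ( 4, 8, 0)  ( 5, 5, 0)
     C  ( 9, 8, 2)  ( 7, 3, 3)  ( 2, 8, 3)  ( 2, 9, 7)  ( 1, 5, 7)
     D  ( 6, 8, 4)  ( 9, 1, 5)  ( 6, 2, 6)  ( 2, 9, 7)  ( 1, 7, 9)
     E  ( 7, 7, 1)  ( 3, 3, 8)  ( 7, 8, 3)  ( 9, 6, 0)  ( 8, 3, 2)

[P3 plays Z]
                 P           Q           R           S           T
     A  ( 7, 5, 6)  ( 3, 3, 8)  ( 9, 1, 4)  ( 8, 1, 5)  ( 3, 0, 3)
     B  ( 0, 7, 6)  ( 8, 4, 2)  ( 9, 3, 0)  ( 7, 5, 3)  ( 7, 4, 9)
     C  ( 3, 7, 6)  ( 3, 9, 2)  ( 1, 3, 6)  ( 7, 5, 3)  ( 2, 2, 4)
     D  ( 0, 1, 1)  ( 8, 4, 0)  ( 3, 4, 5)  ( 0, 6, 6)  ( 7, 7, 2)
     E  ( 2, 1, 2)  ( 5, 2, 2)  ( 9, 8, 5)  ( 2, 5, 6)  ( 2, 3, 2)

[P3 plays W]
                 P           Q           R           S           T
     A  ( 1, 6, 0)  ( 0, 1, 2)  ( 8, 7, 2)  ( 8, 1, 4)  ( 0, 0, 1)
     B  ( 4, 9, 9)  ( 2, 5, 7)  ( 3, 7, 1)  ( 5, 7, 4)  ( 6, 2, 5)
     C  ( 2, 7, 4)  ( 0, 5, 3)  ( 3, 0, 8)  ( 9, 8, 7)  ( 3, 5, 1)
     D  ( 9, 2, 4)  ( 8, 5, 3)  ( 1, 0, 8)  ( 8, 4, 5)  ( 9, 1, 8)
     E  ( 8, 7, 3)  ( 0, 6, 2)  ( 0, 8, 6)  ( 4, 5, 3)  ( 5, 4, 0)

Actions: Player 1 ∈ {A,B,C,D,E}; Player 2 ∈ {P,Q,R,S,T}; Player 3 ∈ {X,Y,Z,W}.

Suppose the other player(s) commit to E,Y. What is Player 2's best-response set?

BR_2 = {R}

u_2(P vs E,Y) = 7
u_2(Q vs E,Y) = 3
u_2(R vs E,Y) = 8
u_2(S vs E,Y) = 6
u_2(T vs E,Y) = 3
max payoff 8 at {R}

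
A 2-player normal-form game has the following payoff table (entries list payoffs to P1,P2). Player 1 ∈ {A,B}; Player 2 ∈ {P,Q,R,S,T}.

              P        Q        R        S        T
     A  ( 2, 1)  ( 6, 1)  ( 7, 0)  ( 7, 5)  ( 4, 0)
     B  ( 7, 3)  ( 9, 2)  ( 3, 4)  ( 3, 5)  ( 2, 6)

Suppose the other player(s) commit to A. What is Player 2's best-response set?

u_2(P vs A) = 1
u_2(Q vs A) = 1
u_2(R vs A) = 0
u_2(S vs A) = 5
u_2(T vs A) = 0
max payoff 5 at {S}

P2 best: {S}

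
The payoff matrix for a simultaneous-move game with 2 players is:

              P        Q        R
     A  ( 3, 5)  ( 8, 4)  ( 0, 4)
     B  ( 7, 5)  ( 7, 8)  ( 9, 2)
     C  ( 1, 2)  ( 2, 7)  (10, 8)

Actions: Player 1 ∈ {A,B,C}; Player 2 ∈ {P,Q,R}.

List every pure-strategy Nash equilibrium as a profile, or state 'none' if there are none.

(A,P): not NE [P1→B gives 7>3]
(A,Q): not NE [P2→P gives 5>4]
(A,R): not NE [P1→C gives 10>0; P2→P gives 5>4]
(B,P): not NE [P2→Q gives 8>5]
(B,Q): not NE [P1→A gives 8>7]
(B,R): not NE [P1→C gives 10>9; P2→Q gives 8>2]
(C,P): not NE [P1→B gives 7>1; P2→R gives 8>2]
(C,Q): not NE [P1→A gives 8>2; P2→R gives 8>7]
(C,R): NE

Nash profiles: (C,R)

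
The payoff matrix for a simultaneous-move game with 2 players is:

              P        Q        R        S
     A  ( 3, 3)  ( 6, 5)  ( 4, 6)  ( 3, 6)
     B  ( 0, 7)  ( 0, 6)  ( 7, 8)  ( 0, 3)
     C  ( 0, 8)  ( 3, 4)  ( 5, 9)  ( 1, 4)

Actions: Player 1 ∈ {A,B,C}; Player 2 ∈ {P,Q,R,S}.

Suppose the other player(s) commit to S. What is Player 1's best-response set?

BR_1 = {A}

u_1(A vs S) = 3
u_1(B vs S) = 0
u_1(C vs S) = 1
max payoff 3 at {A}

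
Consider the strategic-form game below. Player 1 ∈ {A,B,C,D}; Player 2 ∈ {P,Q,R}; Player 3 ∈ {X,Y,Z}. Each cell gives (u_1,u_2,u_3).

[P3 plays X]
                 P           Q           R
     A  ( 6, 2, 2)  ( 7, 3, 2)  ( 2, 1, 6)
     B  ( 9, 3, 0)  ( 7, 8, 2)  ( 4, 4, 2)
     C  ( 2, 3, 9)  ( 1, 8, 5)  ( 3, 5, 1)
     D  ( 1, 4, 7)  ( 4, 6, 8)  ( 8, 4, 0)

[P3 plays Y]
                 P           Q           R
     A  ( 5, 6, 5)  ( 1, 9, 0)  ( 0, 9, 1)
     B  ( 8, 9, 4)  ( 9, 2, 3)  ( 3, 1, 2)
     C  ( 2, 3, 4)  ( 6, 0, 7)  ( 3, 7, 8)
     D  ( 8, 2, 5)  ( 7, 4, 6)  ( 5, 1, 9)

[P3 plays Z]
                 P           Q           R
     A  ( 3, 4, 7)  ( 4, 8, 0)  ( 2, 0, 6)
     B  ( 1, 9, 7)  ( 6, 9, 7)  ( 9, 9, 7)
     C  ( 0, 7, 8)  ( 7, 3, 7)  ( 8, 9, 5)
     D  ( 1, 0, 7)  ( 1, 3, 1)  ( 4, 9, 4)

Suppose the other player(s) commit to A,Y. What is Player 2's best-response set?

u_2(P vs A,Y) = 6
u_2(Q vs A,Y) = 9
u_2(R vs A,Y) = 9
max payoff 9 at {Q,R}

argmax u_2 = {Q,R}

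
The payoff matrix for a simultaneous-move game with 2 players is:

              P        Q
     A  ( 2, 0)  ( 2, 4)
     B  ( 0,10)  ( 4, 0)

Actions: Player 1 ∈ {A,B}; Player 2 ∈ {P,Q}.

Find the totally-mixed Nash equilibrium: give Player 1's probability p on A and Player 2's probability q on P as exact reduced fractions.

P1 indiff ⇒ q·2+(1-q)·2 = q·0+(1-q)·4 ⇒ q(2) = (1-q)(2) ⇒ q = 1/2
P2 indiff ⇒ p·0+(1-p)·10 = p·4+(1-p)·0 ⇒ p(-4) = (1-p)(-10) ⇒ p = 5/7

p=5/7, q=1/2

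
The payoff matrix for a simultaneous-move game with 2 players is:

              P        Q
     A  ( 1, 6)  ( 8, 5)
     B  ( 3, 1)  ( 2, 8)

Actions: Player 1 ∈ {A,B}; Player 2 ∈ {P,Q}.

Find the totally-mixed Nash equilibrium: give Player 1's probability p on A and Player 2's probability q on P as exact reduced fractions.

P1 indiff ⇒ q·1+(1-q)·8 = q·3+(1-q)·2 ⇒ q(-2) = (1-q)(-6) ⇒ q = 3/4
P2 indiff ⇒ p·6+(1-p)·1 = p·5+(1-p)·8 ⇒ p(1) = (1-p)(7) ⇒ p = 7/8

p=7/8, q=3/4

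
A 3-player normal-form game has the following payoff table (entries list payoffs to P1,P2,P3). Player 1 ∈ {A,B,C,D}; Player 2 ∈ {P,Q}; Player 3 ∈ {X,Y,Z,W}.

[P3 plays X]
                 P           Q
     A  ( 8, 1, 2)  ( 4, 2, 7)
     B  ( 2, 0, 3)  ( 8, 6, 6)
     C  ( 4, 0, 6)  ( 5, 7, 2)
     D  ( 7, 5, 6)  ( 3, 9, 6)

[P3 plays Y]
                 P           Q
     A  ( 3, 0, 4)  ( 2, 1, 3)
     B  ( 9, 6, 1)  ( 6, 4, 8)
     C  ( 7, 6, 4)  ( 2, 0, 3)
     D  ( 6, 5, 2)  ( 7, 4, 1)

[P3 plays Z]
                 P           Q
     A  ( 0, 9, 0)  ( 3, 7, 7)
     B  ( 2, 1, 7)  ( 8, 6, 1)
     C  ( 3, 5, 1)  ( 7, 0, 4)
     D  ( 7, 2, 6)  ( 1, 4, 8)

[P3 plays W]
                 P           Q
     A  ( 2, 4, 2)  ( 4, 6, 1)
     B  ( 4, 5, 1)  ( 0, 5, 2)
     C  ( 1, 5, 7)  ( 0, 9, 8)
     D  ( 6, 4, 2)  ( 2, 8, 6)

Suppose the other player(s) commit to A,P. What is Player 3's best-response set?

argmax u_3 = {Y}

u_3(X vs A,P) = 2
u_3(Y vs A,P) = 4
u_3(Z vs A,P) = 0
u_3(W vs A,P) = 2
max payoff 4 at {Y}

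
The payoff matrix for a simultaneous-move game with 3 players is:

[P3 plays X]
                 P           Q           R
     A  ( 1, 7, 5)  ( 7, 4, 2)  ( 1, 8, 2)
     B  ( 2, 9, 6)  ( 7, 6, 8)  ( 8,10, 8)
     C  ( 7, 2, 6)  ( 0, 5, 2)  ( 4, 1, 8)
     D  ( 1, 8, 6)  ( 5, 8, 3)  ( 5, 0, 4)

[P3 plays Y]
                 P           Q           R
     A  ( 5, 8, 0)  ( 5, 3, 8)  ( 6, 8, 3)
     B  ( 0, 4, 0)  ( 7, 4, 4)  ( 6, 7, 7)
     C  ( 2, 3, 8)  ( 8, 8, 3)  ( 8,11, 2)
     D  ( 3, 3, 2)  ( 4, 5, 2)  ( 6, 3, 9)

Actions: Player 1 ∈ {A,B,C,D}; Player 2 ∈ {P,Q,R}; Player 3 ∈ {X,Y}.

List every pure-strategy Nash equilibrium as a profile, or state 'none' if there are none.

Nash profiles: (B,R,X)

(A,P,X): not NE [P1→C gives 7>1; P2→R gives 8>7]
(A,P,Y): not NE [P3→X gives 5>0]
(A,Q,X): not NE [P2→R gives 8>4; P3→Y gives 8>2]
(A,Q,Y): not NE [P1→C gives 8>5; P2→R gives 8>3]
(A,R,X): not NE [P1→B gives 8>1; P3→Y gives 3>2]
(A,R,Y): not NE [P1→C gives 8>6]
(B,P,X): not NE [P1→C gives 7>2; P2→R gives 10>9]
(B,P,Y): not NE [P1→A gives 5>0; P2→R gives 7>4; P3→X gives 6>0]
(B,Q,X): not NE [P2→R gives 10>6]
(B,Q,Y): not NE [P1→C gives 8>7; P2→R gives 7>4; P3→X gives 8>4]
(B,R,X): NE
(B,R,Y): not NE [P1→C gives 8>6; P3→X gives 8>7]
(C,P,X): not NE [P2→Q gives 5>2; P3→Y gives 8>6]
(C,P,Y): not NE [P1→A gives 5>2; P2→R gives 11>3]
(C,Q,X): not NE [P1→B gives 7>0; P3→Y gives 3>2]
(C,Q,Y): not NE [P2→R gives 11>8]
(C,R,X): not NE [P1→B gives 8>4; P2→Q gives 5>1]
(C,R,Y): not NE [P3→X gives 8>2]
(D,P,X): not NE [P1→C gives 7>1]
(D,P,Y): not NE [P1→A gives 5>3; P2→Q gives 5>3; P3→X gives 6>2]
(D,Q,X): not NE [P1→B gives 7>5]
(D,Q,Y): not NE [P1→C gives 8>4; P3→X gives 3>2]
(D,R,X): not NE [P1→B gives 8>5; P2→Q gives 8>0; P3→Y gives 9>4]
(D,R,Y): not NE [P1→C gives 8>6; P2→Q gives 5>3]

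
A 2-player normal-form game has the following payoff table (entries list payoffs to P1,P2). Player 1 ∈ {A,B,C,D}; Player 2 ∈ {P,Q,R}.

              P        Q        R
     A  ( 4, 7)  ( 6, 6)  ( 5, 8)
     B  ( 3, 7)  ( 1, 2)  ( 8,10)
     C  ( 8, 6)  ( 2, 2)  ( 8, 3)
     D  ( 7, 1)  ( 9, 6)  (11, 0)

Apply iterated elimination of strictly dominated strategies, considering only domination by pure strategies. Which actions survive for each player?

P1 drop A (D beats it: P:7>4 Q:9>6 R:11>5)
P1 drop B (D beats it: P:7>3 Q:9>1 R:11>8)
P2 drop R (P beats it: C:6>3 D:1>0)
P1→{C,D} P2→{P,Q}

Survivors P1:{C,D} P2:{P,Q}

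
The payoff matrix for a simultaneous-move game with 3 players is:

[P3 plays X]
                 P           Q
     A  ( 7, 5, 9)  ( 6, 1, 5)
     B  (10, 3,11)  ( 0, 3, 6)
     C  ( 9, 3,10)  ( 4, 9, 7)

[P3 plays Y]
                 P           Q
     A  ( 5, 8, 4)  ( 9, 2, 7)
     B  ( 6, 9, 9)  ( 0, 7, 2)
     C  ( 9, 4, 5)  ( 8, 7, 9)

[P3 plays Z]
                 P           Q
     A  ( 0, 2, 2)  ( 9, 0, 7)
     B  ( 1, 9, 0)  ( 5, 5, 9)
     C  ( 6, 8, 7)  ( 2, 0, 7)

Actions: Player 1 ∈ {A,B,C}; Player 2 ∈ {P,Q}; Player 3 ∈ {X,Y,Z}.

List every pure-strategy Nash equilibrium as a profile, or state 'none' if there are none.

(A,P,X): not NE [P1→B gives 10>7]
(A,P,Y): not NE [P1→C gives 9>5; P3→X gives 9>4]
(A,P,Z): not NE [P1→C gives 6>0; P3→X gives 9>2]
(A,Q,X): not NE [P2→P gives 5>1; P3→Z gives 7>5]
(A,Q,Y): not NE [P2→P gives 8>2]
(A,Q,Z): not NE [P2→P gives 2>0]
(B,P,X): NE
(B,P,Y): not NE [P1→C gives 9>6; P3→X gives 11>9]
(B,P,Z): not NE [P1→C gives 6>1; P3→X gives 11>0]
(B,Q,X): not NE [P1→A gives 6>0; P3→Z gives 9>6]
(B,Q,Y): not NE [P1→A gives 9>0; P2→P gives 9>7; P3→Z gives 9>2]
(B,Q,Z): not NE [P1→A gives 9>5; P2→P gives 9>5]
(C,P,X): not NE [P1→B gives 10>9; P2→Q gives 9>3]
(C,P,Y): not NE [P2→Q gives 7>4; P3→X gives 10>5]
(C,P,Z): not NE [P3→X gives 10>7]
(C,Q,X): not NE [P1→A gives 6>4; P3→Y gives 9>7]
(C,Q,Y): not NE [P1→A gives 9>8]
(C,Q,Z): not NE [P1→A gives 9>2; P2→P gives 8>0; P3→Y gives 9>7]

NE set: (B,P,X)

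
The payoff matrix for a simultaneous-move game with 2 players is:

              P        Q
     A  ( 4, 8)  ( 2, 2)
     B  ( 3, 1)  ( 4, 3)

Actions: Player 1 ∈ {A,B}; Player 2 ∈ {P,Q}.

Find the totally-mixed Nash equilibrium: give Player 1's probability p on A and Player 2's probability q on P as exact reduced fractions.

p=1/4, q=2/3

P1 indiff ⇒ q·4+(1-q)·2 = q·3+(1-q)·4 ⇒ q(1) = (1-q)(2) ⇒ q = 2/3
P2 indiff ⇒ p·8+(1-p)·1 = p·2+(1-p)·3 ⇒ p(6) = (1-p)(2) ⇒ p = 1/4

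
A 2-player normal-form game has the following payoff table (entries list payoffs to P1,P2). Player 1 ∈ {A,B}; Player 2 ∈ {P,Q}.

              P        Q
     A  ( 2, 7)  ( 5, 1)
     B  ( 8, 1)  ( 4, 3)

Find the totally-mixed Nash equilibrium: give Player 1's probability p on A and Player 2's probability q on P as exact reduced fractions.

p=1/4, q=1/7

P1 indiff ⇒ q·2+(1-q)·5 = q·8+(1-q)·4 ⇒ q(-6) = (1-q)(-1) ⇒ q = 1/7
P2 indiff ⇒ p·7+(1-p)·1 = p·1+(1-p)·3 ⇒ p(6) = (1-p)(2) ⇒ p = 1/4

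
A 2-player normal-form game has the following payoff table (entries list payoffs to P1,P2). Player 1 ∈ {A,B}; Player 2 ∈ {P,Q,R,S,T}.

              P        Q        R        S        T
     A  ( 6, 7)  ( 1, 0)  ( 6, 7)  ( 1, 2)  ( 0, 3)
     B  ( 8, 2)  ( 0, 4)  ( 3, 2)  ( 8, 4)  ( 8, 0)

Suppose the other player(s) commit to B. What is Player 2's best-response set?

argmax u_2 = {Q,S}

u_2(P vs B) = 2
u_2(Q vs B) = 4
u_2(R vs B) = 2
u_2(S vs B) = 4
u_2(T vs B) = 0
max payoff 4 at {Q,S}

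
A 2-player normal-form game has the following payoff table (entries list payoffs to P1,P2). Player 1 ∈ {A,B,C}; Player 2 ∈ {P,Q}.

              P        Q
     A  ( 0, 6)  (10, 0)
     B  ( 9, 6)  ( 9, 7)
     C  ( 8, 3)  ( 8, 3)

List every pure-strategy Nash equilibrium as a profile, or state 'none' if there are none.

(A,P): not NE [P1→B gives 9>0]
(A,Q): not NE [P2→P gives 6>0]
(B,P): not NE [P2→Q gives 7>6]
(B,Q): not NE [P1→A gives 10>9]
(C,P): not NE [P1→B gives 9>8]
(C,Q): not NE [P1→A gives 10>8]

No pure NE.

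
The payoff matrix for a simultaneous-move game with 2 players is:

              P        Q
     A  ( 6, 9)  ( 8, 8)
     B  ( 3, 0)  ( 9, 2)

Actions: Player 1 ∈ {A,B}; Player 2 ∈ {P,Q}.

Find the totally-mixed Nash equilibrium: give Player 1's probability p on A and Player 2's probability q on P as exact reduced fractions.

P1 indiff ⇒ q·6+(1-q)·8 = q·3+(1-q)·9 ⇒ q(3) = (1-q)(1) ⇒ q = 1/4
P2 indiff ⇒ p·9+(1-p)·0 = p·8+(1-p)·2 ⇒ p(1) = (1-p)(2) ⇒ p = 2/3

P1 mixes 2/3 on A; P2 mixes 1/4 on P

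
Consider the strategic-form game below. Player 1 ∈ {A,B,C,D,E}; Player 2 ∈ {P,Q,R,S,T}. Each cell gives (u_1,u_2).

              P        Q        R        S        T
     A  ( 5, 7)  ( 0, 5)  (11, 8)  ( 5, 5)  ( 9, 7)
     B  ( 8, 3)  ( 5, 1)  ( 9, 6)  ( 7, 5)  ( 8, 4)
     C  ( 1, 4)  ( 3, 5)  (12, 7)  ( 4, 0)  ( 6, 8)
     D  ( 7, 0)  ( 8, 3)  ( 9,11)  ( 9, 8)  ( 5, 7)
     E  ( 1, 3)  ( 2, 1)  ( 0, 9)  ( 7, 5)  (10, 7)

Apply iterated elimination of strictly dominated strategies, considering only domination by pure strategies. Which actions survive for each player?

P2 drop P (R beats it: A:8>7 B:6>3 C:7>4 D:11>0 E:9>3)
P2 drop Q (R beats it: A:8>5 B:6>1 C:7>5 D:11>3 E:9>1)
P2 drop S (R beats it: A:8>5 B:6>5 C:7>0 D:11>8 E:9>5)
P1 drop B (A beats it: R:11>9 T:9>8)
P1 drop D (A beats it: R:11>9 T:9>5)
P1→{A,C,E} P2→{R,T}

IESDS → P1:{A,C,E} P2:{R,T}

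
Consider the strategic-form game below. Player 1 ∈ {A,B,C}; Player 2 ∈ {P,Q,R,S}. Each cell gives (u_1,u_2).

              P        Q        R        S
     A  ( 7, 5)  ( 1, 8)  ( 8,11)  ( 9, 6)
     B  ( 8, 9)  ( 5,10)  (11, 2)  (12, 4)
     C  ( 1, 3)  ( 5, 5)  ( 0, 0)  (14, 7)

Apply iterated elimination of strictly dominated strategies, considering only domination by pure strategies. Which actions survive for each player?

P1 drop A (B beats it: P:8>7 Q:5>1 R:11>8 S:12>9)
P2 drop P (Q beats it: B:10>9 C:5>3)
P2 drop R (Q beats it: B:10>2 C:5>0)
P1→{B,C} P2→{Q,S}

Remaining: P1:{B,C} P2:{Q,S}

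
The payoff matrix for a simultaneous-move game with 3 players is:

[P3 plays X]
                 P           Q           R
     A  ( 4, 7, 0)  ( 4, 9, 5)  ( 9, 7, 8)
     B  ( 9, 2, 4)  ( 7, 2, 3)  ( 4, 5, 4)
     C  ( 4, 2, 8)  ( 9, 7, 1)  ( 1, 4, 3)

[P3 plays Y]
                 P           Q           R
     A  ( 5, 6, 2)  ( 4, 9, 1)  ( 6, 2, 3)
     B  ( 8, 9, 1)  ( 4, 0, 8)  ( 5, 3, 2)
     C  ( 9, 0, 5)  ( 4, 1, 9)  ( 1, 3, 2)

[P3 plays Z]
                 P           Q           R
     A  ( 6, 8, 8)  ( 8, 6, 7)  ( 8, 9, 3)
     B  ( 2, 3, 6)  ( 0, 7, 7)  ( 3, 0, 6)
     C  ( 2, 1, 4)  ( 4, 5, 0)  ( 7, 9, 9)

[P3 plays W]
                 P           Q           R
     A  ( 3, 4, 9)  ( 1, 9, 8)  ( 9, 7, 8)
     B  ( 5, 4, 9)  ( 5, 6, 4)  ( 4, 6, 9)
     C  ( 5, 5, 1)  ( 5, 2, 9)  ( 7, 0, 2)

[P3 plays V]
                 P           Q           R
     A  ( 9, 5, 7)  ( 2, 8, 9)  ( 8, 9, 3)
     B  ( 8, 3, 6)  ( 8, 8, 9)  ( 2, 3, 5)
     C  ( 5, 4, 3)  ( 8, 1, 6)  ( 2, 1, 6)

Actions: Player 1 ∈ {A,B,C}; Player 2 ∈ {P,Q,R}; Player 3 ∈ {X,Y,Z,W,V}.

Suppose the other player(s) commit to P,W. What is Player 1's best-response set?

P1 best: {B,C}

u_1(A vs P,W) = 3
u_1(B vs P,W) = 5
u_1(C vs P,W) = 5
max payoff 5 at {B,C}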